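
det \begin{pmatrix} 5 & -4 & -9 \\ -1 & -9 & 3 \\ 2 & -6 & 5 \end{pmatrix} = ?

Expand along row 1:
  + 5 · |-9 3; -6 5| = 5·(-45 − (-18)) = -135
  − (-4) · |-1 3; 2 5| = −(-4)·(-5 − 6) = -44
  + (-9) · |-1 -9; 2 -6| = (-9)·(6 − (-18)) = -216
Sum: (-135) + (-44) + (-216) = -395

The determinant is -395.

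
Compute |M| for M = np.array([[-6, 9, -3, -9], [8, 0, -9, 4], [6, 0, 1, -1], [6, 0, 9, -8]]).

1602

Expand along column 2 (it has 3 zeros):
  − (9) · M_12   where M_12 = det([8 -9 4; 6 1 -1; 6 9 -8]) = -178
det = (-1)·(9)·(-178) = 1602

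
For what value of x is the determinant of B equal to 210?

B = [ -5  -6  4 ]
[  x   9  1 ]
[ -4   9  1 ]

x = 1

Expanding along the row containing x, det(B) is linear in x: det(B) = (42)·x + (168).
Set (42)·x + (168) = 210  ⇒  (42)·x = 42  ⇒  x = 1.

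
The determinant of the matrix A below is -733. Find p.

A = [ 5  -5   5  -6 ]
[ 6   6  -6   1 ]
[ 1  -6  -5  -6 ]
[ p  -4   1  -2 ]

p = 0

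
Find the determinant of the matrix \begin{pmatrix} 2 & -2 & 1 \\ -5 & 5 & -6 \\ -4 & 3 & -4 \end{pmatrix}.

Expand along column 1:
  + 2 · |5 -6; 3 -4| = 2·(-20 − (-18)) = -4
  − (-5) · |-2 1; 3 -4| = −(-5)·(8 − 3) = 25
  + (-4) · |-2 1; 5 -6| = (-4)·(12 − 5) = -28
Sum: (-4) + (25) + (-28) = -7

-7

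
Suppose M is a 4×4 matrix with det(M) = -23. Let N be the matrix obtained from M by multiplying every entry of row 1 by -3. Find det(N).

det(N) = 69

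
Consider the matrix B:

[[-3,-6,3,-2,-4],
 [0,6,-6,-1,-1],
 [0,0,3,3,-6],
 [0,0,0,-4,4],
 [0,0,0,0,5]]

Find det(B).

det(B) = 1080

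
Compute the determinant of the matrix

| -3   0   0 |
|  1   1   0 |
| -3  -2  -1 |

The matrix is lower triangular, so the determinant is the product of the diagonal entries:
det = (-3) · (1) · (-1) = 3

3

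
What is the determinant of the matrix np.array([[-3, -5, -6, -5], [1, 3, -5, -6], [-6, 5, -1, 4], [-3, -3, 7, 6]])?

Expand along row 1:
  + (-3) · M_11   where M_11 = det([3 -5 -6; 5 -1 4; -3 7 6]) = -84
  − (-5) · M_12   where M_12 = det([1 -5 -6; -6 -1 4; -3 7 6]) = 116
  + (-6) · M_13   where M_13 = det([1 3 -6; -6 5 4; -3 -3 6]) = -84
  − (-5) · M_14   where M_14 = det([1 3 -5; -6 5 -1; -3 -3 7]) = 2
det = (+1)·(-3)·(-84) + (-1)·(-5)·(116) + (+1)·(-6)·(-84) + (-1)·(-5)·(2) = 1346

1346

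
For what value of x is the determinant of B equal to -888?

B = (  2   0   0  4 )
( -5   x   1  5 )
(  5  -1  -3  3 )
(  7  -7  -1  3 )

Expanding along the column containing x, det(B) is linear in x: det(B) = (52)·x + (-524).
Set (52)·x + (-524) = -888  ⇒  (52)·x = -364  ⇒  x = -7.

-7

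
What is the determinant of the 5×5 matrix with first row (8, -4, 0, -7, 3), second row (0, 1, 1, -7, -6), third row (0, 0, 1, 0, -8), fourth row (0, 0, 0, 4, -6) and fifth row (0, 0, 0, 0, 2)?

64

The matrix is upper triangular, so the determinant is the product of the diagonal entries:
det = (8) · (1) · (1) · (4) · (2) = 64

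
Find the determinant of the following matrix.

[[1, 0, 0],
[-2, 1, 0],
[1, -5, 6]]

The determinant is 6.

The matrix is lower triangular, so the determinant is the product of the diagonal entries:
det = (1) · (1) · (6) = 6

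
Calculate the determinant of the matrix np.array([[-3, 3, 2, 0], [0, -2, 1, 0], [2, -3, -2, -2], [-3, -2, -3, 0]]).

Expand along column 4 (it has 3 zeros):
  − (-2) · M_34   where M_34 = det([-3 3 2; 0 -2 1; -3 -2 -3]) = -45
det = (-1)·(-2)·(-45) = -90

-90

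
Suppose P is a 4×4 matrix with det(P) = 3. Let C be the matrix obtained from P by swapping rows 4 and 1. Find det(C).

det(C) = -3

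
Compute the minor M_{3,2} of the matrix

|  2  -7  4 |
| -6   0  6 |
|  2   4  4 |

36

Delete row 3 and column 2; the remaining 2×2 submatrix is [2 4; -6 6].
Its determinant is 2·6 − 4·(-6) = 36.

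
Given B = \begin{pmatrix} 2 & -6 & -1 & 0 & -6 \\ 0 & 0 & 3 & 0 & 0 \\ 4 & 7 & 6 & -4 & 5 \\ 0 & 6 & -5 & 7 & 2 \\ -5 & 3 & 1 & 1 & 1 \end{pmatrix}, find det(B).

det(B) = 3660

Expand along row 2 (it has 4 zeros):
  − (3) · M_23   where M_23 = det([2 -6 0 -6; 4 7 -4 5; 0 6 7 2; -5 3 1 1]) = -1220
det = (-1)·(3)·(-1220) = 3660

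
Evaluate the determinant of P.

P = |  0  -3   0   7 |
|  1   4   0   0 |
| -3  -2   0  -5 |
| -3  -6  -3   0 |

165

Expand along column 3 (it has 3 zeros):
  − (-3) · M_43   where M_43 = det([0 -3 7; 1 4 0; -3 -2 -5]) = 55
det = (-1)·(-3)·(55) = 165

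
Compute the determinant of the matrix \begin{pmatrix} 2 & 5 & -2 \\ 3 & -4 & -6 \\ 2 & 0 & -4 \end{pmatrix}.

The determinant is 16.

Expand along column 2:
  − 5 · |3 -6; 2 -4| = −5·(-12 − (-12)) = 0
  + (-4) · |2 -2; 2 -4| = (-4)·(-8 − (-4)) = 16
Sum: (0) + (16) = 16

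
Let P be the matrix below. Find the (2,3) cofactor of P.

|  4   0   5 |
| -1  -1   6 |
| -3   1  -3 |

Delete row 2 and column 3; the remaining 2×2 submatrix is [4 0; -3 1].
Its determinant is 4·1 − 0·(-3) = 4.
The cofactor carries sign (−1)^(2+3) = −1, so C_{2,3} = −(4) = -4.

-4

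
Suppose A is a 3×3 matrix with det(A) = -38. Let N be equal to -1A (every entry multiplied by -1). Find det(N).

The determinant is 38.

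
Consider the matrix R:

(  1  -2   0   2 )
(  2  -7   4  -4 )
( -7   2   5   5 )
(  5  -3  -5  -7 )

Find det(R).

-514

Expand along row 1 (it has 1 zero):
  + (1) · M_11   where M_11 = det([-7 4 -4; 2 5 5; -3 -5 -7]) = 46
  − (-2) · M_12   where M_12 = det([2 4 -4; -7 5 5; 5 -5 -7]) = -156
  − (2) · M_14   where M_14 = det([2 -7 4; -7 2 5; 5 -3 -5]) = 124
det = (+1)·(1)·(46) + (-1)·(-2)·(-156) + (-1)·(2)·(124) = -514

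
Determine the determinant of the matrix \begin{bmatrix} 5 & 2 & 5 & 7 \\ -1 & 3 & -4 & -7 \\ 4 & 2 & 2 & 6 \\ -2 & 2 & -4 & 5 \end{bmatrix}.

Expand along row 1:
  + (5) · M_11   where M_11 = det([3 -4 -7; 2 2 6; 2 -4 5]) = 178
  − (2) · M_12   where M_12 = det([-1 -4 -7; 4 2 6; -2 -4 5]) = 178
  + (5) · M_13   where M_13 = det([-1 3 -7; 4 2 6; -2 2 5]) = -178
  − (7) · M_14   where M_14 = det([-1 3 -4; 4 2 2; -2 2 -4]) = 0
det = (+1)·(5)·(178) + (-1)·(2)·(178) + (+1)·(5)·(-178) + (-1)·(7)·(0) = -356

The determinant is -356.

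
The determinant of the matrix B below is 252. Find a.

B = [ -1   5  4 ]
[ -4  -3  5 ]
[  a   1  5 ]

a = 4

Expanding along the column containing a, det(B) is linear in a: det(B) = (37)·a + (104).
Set (37)·a + (104) = 252  ⇒  (37)·a = 148  ⇒  a = 4.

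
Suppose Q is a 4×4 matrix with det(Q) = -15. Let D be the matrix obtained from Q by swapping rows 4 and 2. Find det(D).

Swapping two rows multiplies the determinant by −1.
det(D) = (-1)·(-15) = 15

det(D) = 15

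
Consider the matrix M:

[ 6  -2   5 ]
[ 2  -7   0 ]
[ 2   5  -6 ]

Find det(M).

Expand along row 2:
  − 2 · |-2 5; 5 -6| = −2·(12 − 25) = 26
  + (-7) · |6 5; 2 -6| = (-7)·(-36 − 10) = 322
Sum: (26) + (322) = 348

|M| = 348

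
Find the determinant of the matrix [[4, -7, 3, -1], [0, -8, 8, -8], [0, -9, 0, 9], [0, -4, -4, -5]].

Expand along column 1 (it has 3 zeros):
  + (4) · M_11   where M_11 = det([-8 8 -8; -9 0 9; -4 -4 -5]) = -1224
det = (+1)·(4)·(-1224) = -4896

-4896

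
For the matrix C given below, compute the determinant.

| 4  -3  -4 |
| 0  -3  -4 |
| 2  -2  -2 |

-8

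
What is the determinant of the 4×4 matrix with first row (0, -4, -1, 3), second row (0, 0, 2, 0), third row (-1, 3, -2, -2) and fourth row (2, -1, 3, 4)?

30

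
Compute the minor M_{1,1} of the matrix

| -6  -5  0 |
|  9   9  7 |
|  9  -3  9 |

Delete row 1 and column 1; the remaining 2×2 submatrix is [9 7; -3 9].
Its determinant is 9·9 − 7·(-3) = 102.

102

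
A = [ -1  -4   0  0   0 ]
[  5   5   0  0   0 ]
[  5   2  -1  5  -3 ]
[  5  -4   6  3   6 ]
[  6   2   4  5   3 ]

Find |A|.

det(A) = -45

A is block lower-triangular with a 2×2 block and a 3×3 block on the diagonal, so its determinant equals the product of the determinants of the diagonal blocks.
det of the 2×2 block = 15
det of the 3×3 block = -3
det = (15)·(-3) = -45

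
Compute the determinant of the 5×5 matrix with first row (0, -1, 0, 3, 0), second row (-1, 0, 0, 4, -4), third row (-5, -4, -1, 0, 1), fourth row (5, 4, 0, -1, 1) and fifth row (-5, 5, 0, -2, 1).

The determinant is 518.

Expand along column 3 (it has 4 zeros):
  + (-1) · M_33   where M_33 = det([0 -1 3 0; -1 0 4 -4; 5 4 -1 1; -5 5 -2 1]) = -518
det = (+1)·(-1)·(-518) = 518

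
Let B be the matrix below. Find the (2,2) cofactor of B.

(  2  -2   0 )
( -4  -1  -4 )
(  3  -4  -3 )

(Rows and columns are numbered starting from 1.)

Delete row 2 and column 2; the remaining 2×2 submatrix is [2 0; 3 -3].
Its determinant is 2·(-3) − 0·3 = -6.
The cofactor carries sign (−1)^(2+2) = +1, so C_{2,2} = +(-6) = -6.

-6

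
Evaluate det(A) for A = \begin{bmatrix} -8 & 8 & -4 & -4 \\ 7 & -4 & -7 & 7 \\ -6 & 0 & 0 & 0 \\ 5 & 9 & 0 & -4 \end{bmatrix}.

Expand along row 3 (it has 3 zeros):
  + (-6) · M_31   where M_31 = det([8 -4 -4; -4 -7 7; 9 0 -4]) = -216
det = (+1)·(-6)·(-216) = 1296

det(A) = 1296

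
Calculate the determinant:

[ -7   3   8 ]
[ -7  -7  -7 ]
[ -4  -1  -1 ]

-105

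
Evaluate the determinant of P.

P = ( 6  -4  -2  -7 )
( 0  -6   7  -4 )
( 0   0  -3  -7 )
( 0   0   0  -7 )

P is upper triangular, so det(P) is the product of the diagonal entries:
det = (6) · (-6) · (-3) · (-7) = -756

-756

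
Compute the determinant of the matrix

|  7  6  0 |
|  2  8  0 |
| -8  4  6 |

Expand along column 3:
  + 6 · |7 6; 2 8| = 6·(56 − 12) = 264

264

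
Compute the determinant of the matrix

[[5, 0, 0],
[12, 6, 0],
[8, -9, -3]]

The determinant is -90.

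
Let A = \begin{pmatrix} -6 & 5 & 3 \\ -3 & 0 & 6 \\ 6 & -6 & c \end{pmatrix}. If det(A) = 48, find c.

Expanding along the column containing c, det(A) is linear in c: det(A) = (15)·c + (18).
Set (15)·c + (18) = 48  ⇒  (15)·c = 30  ⇒  c = 2.

2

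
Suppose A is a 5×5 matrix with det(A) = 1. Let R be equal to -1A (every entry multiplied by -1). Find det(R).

|R| = -1

For a 5×5 matrix, det(-1A) = (-1)^5·det(A) = -1·det(A).
det(R) = (-1)·(1) = -1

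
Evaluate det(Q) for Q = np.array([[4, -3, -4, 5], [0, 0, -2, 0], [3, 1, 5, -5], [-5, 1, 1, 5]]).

Expand along row 2 (it has 3 zeros):
  − (-2) · M_23   where M_23 = det([4 -3 5; 3 1 -5; -5 1 5]) = 50
det = (-1)·(-2)·(50) = 100

The determinant is 100.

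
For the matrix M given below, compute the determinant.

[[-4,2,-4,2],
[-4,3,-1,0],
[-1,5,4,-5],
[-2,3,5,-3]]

14

Expand along row 2 (it has 1 zero):
  − (-4) · M_21   where M_21 = det([2 -4 2; 5 4 -5; 3 5 -3]) = 52
  + (3) · M_22   where M_22 = det([-4 -4 2; -1 4 -5; -2 5 -3]) = -74
  − (-1) · M_23   where M_23 = det([-4 2 2; -1 5 -5; -2 3 -3]) = 28
det = (-1)·(-4)·(52) + (+1)·(3)·(-74) + (-1)·(-1)·(28) = 14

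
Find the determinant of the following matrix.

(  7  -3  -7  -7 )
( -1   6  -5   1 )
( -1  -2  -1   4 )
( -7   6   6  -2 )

1359

Expand along row 1:
  + (7) · M_11   where M_11 = det([6 -5 1; -2 -1 4; 6 6 -2]) = -238
  − (-3) · M_12   where M_12 = det([-1 -5 1; -1 -1 4; -7 6 -2]) = 159
  + (-7) · M_13   where M_13 = det([-1 6 1; -1 -2 4; -7 6 -2]) = -180
  − (-7) · M_14   where M_14 = det([-1 6 -5; -1 -2 -1; -7 6 6]) = 184
det = (+1)·(7)·(-238) + (-1)·(-3)·(159) + (+1)·(-7)·(-180) + (-1)·(-7)·(184) = 1359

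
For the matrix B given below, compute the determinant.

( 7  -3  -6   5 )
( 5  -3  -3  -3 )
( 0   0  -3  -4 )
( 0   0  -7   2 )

B is block upper-triangular with a 2×2 block and a 2×2 block on the diagonal, so its determinant equals the product of the determinants of the diagonal blocks.
det of the 2×2 block = -6
det of the 2×2 block = -34
det = (-6)·(-34) = 204

204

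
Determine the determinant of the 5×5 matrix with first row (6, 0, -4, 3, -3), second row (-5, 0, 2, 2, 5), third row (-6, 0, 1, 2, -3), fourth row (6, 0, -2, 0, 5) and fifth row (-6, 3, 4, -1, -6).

-399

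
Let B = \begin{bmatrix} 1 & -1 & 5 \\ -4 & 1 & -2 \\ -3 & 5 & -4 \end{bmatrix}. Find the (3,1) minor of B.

Delete row 3 and column 1; the remaining 2×2 submatrix is [-1 5; 1 -2].
Its determinant is (-1)·(-2) − 5·1 = -3.

-3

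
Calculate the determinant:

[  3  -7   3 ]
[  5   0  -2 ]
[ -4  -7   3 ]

-98

Expand along row 2:
  − 5 · |-7 3; -7 3| = −5·(-21 − (-21)) = 0
  − (-2) · |3 -7; -4 -7| = −(-2)·(-21 − 28) = -98
Sum: (0) + (-98) = -98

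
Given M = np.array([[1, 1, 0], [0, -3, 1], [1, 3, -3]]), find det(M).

|M| = 7

Expand along row 1:
  + 1 · |-3 1; 3 -3| = 1·(9 − 3) = 6
  − 1 · |0 1; 1 -3| = −1·(0 − 1) = 1
Sum: (6) + (1) = 7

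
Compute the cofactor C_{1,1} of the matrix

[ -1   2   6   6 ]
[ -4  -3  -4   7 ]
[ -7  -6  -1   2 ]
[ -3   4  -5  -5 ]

Delete row 1 and column 1; the remaining 3×3 submatrix is [-3 -4 7; -6 -1 2; 4 -5 -5].
Its determinant is 281.
The cofactor carries sign (−1)^(1+1) = +1, so C_{1,1} = +(281) = 281.

The cofactor is 281.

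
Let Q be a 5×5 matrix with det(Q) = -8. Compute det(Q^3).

-512

det(Q^3) = (det Q)^3 = (-8)^3 = -512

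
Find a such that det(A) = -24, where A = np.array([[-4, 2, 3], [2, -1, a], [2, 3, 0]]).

Expanding along the column containing a, det(A) is linear in a: det(A) = (16)·a + (24).
Set (16)·a + (24) = -24  ⇒  (16)·a = -48  ⇒  a = -3.

-3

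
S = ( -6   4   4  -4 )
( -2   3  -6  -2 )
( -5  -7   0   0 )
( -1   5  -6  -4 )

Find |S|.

The determinant is -880.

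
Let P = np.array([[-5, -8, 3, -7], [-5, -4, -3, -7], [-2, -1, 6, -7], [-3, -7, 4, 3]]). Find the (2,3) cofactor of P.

33

Delete row 2 and column 3; the remaining 3×3 submatrix is [-5 -8 -7; -2 -1 -7; -3 -7 3].
Its determinant is -33.
The cofactor carries sign (−1)^(2+3) = −1, so C_{2,3} = −(-33) = 33.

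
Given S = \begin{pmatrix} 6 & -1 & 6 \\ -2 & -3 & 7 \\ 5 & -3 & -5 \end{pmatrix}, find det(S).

317

Expand along column 1:
  + 6 · |-3 7; -3 -5| = 6·(15 − (-21)) = 216
  − (-2) · |-1 6; -3 -5| = −(-2)·(5 − (-18)) = 46
  + 5 · |-1 6; -3 7| = 5·(-7 − (-18)) = 55
Sum: (216) + (46) + (55) = 317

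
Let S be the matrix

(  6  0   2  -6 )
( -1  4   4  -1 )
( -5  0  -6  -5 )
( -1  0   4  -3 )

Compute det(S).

1456

Expand along column 2 (it has 3 zeros):
  + (4) · M_22   where M_22 = det([6 2 -6; -5 -6 -5; -1 4 -3]) = 364
det = (+1)·(4)·(364) = 1456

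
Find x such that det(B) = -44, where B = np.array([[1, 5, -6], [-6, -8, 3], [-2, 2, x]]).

x = -8

Expanding along the column containing x, det(B) is linear in x: det(B) = (22)·x + (132).
Set (22)·x + (132) = -44  ⇒  (22)·x = -176  ⇒  x = -8.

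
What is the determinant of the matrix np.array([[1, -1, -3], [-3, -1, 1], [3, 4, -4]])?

The determinant is 36.

Expand along row 1:
  + 1 · |-1 1; 4 -4| = 1·(4 − 4) = 0
  − (-1) · |-3 1; 3 -4| = −(-1)·(12 − 3) = 9
  + (-3) · |-3 -1; 3 4| = (-3)·(-12 − (-3)) = 27
Sum: (0) + (9) + (27) = 36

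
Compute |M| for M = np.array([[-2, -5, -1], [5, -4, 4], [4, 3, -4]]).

Expand along column 1:
  + (-2) · |-4 4; 3 -4| = (-2)·(16 − 12) = -8
  − 5 · |-5 -1; 3 -4| = −5·(20 − (-3)) = -115
  + 4 · |-5 -1; -4 4| = 4·(-20 − 4) = -96
Sum: (-8) + (-115) + (-96) = -219

|M| = -219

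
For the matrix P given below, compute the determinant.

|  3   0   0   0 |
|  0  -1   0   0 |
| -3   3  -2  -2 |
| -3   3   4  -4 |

det(P) = -48

P is block lower-triangular with a 2×2 block and a 2×2 block on the diagonal, so its determinant equals the product of the determinants of the diagonal blocks.
det of the 2×2 block = -3
det of the 2×2 block = 16
det = (-3)·(16) = -48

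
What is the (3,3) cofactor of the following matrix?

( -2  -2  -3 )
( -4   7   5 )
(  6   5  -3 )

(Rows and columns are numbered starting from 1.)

Delete row 3 and column 3; the remaining 2×2 submatrix is [-2 -2; -4 7].
Its determinant is (-2)·7 − (-2)·(-4) = -22.
The cofactor carries sign (−1)^(3+3) = +1, so C_{3,3} = +(-22) = -22.

The cofactor is -22.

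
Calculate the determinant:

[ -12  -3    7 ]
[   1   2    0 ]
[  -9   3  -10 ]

Expand along column 3:
  + 7 · |1 2; -9 3| = 7·(3 − (-18)) = 147
  + (-10) · |-12 -3; 1 2| = (-10)·(-24 − (-3)) = 210
Sum: (147) + (210) = 357

357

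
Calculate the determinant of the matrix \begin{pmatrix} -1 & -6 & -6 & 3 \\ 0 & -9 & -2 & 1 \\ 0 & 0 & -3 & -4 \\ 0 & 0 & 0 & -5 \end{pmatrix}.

135

The matrix is upper triangular, so the determinant is the product of the diagonal entries:
det = (-1) · (-9) · (-3) · (-5) = 135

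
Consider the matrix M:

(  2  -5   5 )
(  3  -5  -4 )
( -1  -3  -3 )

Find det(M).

|M| = -129

Expand along column 1:
  + 2 · |-5 -4; -3 -3| = 2·(15 − 12) = 6
  − 3 · |-5 5; -3 -3| = −3·(15 − (-15)) = -90
  + (-1) · |-5 5; -5 -4| = (-1)·(20 − (-25)) = -45
Sum: (6) + (-90) + (-45) = -129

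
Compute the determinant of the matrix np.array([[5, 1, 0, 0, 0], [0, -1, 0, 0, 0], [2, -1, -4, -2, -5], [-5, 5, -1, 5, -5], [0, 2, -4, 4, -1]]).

The determinant is 890.

The matrix is block lower-triangular with a 2×2 block and a 3×3 block on the diagonal, so its determinant equals the product of the determinants of the diagonal blocks.
det of the 2×2 block = -5
det of the 3×3 block = -178
det = (-5)·(-178) = 890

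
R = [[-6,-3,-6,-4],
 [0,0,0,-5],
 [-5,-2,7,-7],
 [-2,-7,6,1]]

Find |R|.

The determinant is 2280.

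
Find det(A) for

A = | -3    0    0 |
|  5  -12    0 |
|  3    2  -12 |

-432

A is lower triangular, so det(A) is the product of the diagonal entries:
det = (-3) · (-12) · (-12) = -432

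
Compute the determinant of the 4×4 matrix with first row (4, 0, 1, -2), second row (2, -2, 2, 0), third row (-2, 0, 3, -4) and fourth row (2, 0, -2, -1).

Expand along column 2 (it has 3 zeros):
  + (-2) · M_22   where M_22 = det([4 1 -2; -2 3 -4; 2 -2 -1]) = -50
det = (+1)·(-2)·(-50) = 100

The determinant is 100.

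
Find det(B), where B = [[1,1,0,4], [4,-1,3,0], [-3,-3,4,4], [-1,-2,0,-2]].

-152

Expand along column 3 (it has 2 zeros):
  − (3) · M_23   where M_23 = det([1 1 4; -3 -3 4; -1 -2 -2]) = 16
  + (4) · M_33   where M_33 = det([1 1 4; 4 -1 0; -1 -2 -2]) = -26
det = (-1)·(3)·(16) + (+1)·(4)·(-26) = -152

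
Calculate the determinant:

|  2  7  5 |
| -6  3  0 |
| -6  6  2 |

Expand along row 2:
  − (-6) · |7 5; 6 2| = −(-6)·(14 − 30) = -96
  + 3 · |2 5; -6 2| = 3·(4 − (-30)) = 102
Sum: (-96) + (102) = 6

6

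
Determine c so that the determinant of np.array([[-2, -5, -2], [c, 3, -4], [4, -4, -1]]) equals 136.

-2

Expanding along the row containing c, det(M) is linear in c: det(M) = (3)·c + (142).
Set (3)·c + (142) = 136  ⇒  (3)·c = -6  ⇒  c = -2.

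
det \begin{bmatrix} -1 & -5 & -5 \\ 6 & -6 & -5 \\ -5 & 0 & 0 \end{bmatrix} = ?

25

Expand along row 3:
  + (-5) · |-5 -5; -6 -5| = (-5)·(25 − 30) = 25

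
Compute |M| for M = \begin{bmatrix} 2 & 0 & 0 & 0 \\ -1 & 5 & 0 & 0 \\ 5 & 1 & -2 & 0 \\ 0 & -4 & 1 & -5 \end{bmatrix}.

M is lower triangular, so det(M) is the product of the diagonal entries:
det = (2) · (5) · (-2) · (-5) = 100

det(M) = 100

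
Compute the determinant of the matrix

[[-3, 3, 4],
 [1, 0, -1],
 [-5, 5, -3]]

29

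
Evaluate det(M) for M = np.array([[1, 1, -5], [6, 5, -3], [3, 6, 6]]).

Expand along column 1:
  + 1 · |5 -3; 6 6| = 1·(30 − (-18)) = 48
  − 6 · |1 -5; 6 6| = −6·(6 − (-30)) = -216
  + 3 · |1 -5; 5 -3| = 3·(-3 − (-25)) = 66
Sum: (48) + (-216) + (66) = -102

|M| = -102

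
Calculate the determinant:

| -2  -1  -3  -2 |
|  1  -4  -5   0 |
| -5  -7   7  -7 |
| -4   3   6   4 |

1345

Expand along row 2 (it has 1 zero):
  − (1) · M_21   where M_21 = det([-1 -3 -2; -7 7 -7; 3 6 4]) = 35
  + (-4) · M_22   where M_22 = det([-2 -3 -2; -5 7 -7; -4 6 4]) = -280
  − (-5) · M_23   where M_23 = det([-2 -1 -2; -5 -7 -7; -4 3 4]) = 52
det = (-1)·(1)·(35) + (+1)·(-4)·(-280) + (-1)·(-5)·(52) = 1345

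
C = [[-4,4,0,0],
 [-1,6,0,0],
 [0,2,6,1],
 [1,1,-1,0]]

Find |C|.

-20

C is block lower-triangular with a 2×2 block and a 2×2 block on the diagonal, so its determinant equals the product of the determinants of the diagonal blocks.
det of the 2×2 block = -20
det of the 2×2 block = 1
det = (-20)·(1) = -20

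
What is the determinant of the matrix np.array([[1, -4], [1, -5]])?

The determinant is -1.

det = 1·(-5) − (-4)·1 = -5 − (-4) = -1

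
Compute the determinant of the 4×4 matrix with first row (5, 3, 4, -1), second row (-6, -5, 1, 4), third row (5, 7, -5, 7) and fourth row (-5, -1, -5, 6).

Expand along row 1:
  + (5) · M_11   where M_11 = det([-5 1 4; 7 -5 7; -1 -5 6]) = -234
  − (3) · M_12   where M_12 = det([-6 1 4; 5 -5 7; -5 -5 6]) = -295
  + (4) · M_13   where M_13 = det([-6 -5 4; 5 7 7; -5 -1 6]) = 151
  − (-1) · M_14   where M_14 = det([-6 -5 1; 5 7 -5; -5 -1 -5]) = 20
det = (+1)·(5)·(-234) + (-1)·(3)·(-295) + (+1)·(4)·(151) + (-1)·(-1)·(20) = 339

The determinant is 339.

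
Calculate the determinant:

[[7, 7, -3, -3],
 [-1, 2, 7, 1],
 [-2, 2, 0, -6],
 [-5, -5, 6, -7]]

The determinant is 2464.

Expand along row 3 (it has 1 zero):
  + (-2) · M_31   where M_31 = det([7 -3 -3; 2 7 1; -5 6 -7]) = -553
  − (2) · M_32   where M_32 = det([7 -3 -3; -1 7 1; -5 6 -7]) = -436
  − (-6) · M_34   where M_34 = det([7 7 -3; -1 2 7; -5 -5 6]) = 81
det = (+1)·(-2)·(-553) + (-1)·(2)·(-436) + (-1)·(-6)·(81) = 2464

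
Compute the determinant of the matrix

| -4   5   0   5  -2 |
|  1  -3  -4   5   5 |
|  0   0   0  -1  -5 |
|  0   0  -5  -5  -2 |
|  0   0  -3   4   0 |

1183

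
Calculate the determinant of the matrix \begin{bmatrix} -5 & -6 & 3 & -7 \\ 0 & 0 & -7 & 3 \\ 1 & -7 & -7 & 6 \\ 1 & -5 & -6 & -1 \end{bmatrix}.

-1756

Expand along row 2 (it has 2 zeros):
  − (-7) · M_23   where M_23 = det([-5 -6 -7; 1 -7 6; 1 -5 -1]) = -241
  + (3) · M_24   where M_24 = det([-5 -6 3; 1 -7 -7; 1 -5 -6]) = -23
det = (-1)·(-7)·(-241) + (+1)·(3)·(-23) = -1756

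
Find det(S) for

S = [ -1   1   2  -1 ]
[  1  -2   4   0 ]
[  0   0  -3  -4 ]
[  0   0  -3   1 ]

The determinant is -15.

S is block upper-triangular with a 2×2 block and a 2×2 block on the diagonal, so its determinant equals the product of the determinants of the diagonal blocks.
det of the 2×2 block = 1
det of the 2×2 block = -15
det = (1)·(-15) = -15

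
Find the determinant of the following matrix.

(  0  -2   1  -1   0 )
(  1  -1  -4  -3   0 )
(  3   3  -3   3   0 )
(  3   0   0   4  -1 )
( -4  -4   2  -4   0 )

Expand along column 5 (it has 4 zeros):
  − (-1) · M_45   where M_45 = det([0 -2 1 -1; 1 -1 -4 -3; 3 3 -3 3; -4 -4 2 -4]) = 36
det = (-1)·(-1)·(36) = 36

The determinant is 36.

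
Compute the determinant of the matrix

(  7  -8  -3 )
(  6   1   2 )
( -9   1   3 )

Expand along row 1:
  + 7 · |1 2; 1 3| = 7·(3 − 2) = 7
  − (-8) · |6 2; -9 3| = −(-8)·(18 − (-18)) = 288
  + (-3) · |6 1; -9 1| = (-3)·(6 − (-9)) = -45
Sum: (7) + (288) + (-45) = 250

250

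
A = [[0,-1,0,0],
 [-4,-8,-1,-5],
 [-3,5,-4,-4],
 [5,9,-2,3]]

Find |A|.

Expand along row 1 (it has 3 zeros):
  − (-1) · M_12   where M_12 = det([-4 -1 -5; -3 -4 -4; 5 -2 3]) = -39
det = (-1)·(-1)·(-39) = -39

|A| = -39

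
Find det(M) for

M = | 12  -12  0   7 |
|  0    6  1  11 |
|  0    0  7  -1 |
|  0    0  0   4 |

M is upper triangular, so det(M) is the product of the diagonal entries:
det = (12) · (6) · (7) · (4) = 2016

The determinant is 2016.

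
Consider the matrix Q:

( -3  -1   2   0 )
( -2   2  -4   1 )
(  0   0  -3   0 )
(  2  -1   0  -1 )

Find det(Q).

-9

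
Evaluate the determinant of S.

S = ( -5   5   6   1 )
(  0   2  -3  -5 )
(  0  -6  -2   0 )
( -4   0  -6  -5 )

Expand along row 3 (it has 2 zeros):
  − (-6) · M_32   where M_32 = det([-5 6 1; 0 -3 -5; -4 -6 -5]) = 183
  + (-2) · M_33   where M_33 = det([-5 5 1; 0 2 -5; -4 0 -5]) = 158
det = (-1)·(-6)·(183) + (+1)·(-2)·(158) = 782

782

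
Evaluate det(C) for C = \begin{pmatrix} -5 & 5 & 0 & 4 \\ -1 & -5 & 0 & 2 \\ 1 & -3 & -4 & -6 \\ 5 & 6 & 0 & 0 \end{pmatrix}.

-744

Expand along column 3 (it has 3 zeros):
  + (-4) · M_33   where M_33 = det([-5 5 4; -1 -5 2; 5 6 0]) = 186
det = (+1)·(-4)·(186) = -744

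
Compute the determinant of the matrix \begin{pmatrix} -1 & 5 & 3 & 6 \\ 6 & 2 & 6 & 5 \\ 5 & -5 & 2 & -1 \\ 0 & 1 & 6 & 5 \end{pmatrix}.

Expand along row 4 (it has 1 zero):
  + (1) · M_42   where M_42 = det([-1 3 6; 6 6 5; 5 2 -1]) = 1
  − (6) · M_43   where M_43 = det([-1 5 6; 6 2 5; 5 -5 -1]) = -108
  + (5) · M_44   where M_44 = det([-1 5 3; 6 2 6; 5 -5 2]) = -64
det = (+1)·(1)·(1) + (-1)·(6)·(-108) + (+1)·(5)·(-64) = 329

329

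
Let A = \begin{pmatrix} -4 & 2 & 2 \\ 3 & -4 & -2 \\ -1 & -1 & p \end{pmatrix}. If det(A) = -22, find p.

Expanding along the column containing p, det(A) is linear in p: det(A) = (10)·p + (-2).
Set (10)·p + (-2) = -22  ⇒  (10)·p = -20  ⇒  p = -2.

p = -2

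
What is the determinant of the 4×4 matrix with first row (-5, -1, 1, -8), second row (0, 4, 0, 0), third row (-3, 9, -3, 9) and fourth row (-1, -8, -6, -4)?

-1884

Expand along row 2 (it has 3 zeros):
  + (4) · M_22   where M_22 = det([-5 1 -8; -3 -3 9; -1 -6 -4]) = -471
det = (+1)·(4)·(-471) = -1884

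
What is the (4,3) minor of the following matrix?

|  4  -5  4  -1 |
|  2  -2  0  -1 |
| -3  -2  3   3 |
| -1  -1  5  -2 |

-7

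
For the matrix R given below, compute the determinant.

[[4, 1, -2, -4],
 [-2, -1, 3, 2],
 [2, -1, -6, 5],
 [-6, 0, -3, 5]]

Expand along row 4 (it has 1 zero):
  − (-6) · M_41   where M_41 = det([1 -2 -4; -1 3 2; -1 -6 5]) = -15
  − (-3) · M_43   where M_43 = det([4 1 -4; -2 -1 2; 2 -1 5]) = -14
  + (5) · M_44   where M_44 = det([4 1 -2; -2 -1 3; 2 -1 -6]) = 22
det = (-1)·(-6)·(-15) + (-1)·(-3)·(-14) + (+1)·(5)·(22) = -22

-22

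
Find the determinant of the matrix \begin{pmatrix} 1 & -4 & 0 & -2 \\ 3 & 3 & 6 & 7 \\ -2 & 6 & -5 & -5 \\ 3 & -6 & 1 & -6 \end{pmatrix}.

The determinant is 175.

Expand along row 1 (it has 1 zero):
  + (1) · M_11   where M_11 = det([3 6 7; 6 -5 -5; -6 1 -6]) = 333
  − (-4) · M_12   where M_12 = det([3 6 7; -2 -5 -5; 3 1 -6]) = 34
  − (-2) · M_14   where M_14 = det([3 3 6; -2 6 -5; 3 -6 1]) = -147
det = (+1)·(1)·(333) + (-1)·(-4)·(34) + (-1)·(-2)·(-147) = 175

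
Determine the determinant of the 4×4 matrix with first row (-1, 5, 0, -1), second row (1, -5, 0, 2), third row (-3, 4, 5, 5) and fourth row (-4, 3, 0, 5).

-85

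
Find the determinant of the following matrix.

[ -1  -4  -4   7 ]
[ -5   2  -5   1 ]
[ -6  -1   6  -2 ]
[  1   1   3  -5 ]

Expand along row 1:
  + (-1) · M_11   where M_11 = det([2 -5 1; -1 6 -2; 1 3 -5]) = -22
  − (-4) · M_12   where M_12 = det([-5 -5 1; -6 6 -2; 1 3 -5]) = 256
  + (-4) · M_13   where M_13 = det([-5 2 1; -6 -1 -2; 1 1 -5]) = -104
  − (7) · M_14   where M_14 = det([-5 2 -5; -6 -1 6; 1 1 3]) = 118
det = (+1)·(-1)·(-22) + (-1)·(-4)·(256) + (+1)·(-4)·(-104) + (-1)·(7)·(118) = 636

636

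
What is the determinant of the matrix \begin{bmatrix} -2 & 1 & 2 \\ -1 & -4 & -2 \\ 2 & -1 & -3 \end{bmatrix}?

-9

Expand along column 1:
  + (-2) · |-4 -2; -1 -3| = (-2)·(12 − 2) = -20
  − (-1) · |1 2; -1 -3| = −(-1)·(-3 − (-2)) = -1
  + 2 · |1 2; -4 -2| = 2·(-2 − (-8)) = 12
Sum: (-20) + (-1) + (12) = -9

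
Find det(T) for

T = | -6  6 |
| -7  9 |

det(T) = (-6)·9 − 6·(-7) = -54 − (-42) = -12

-12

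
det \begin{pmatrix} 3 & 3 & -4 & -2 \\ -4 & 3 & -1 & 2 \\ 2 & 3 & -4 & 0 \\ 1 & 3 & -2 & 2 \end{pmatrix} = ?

Expand along row 3 (it has 1 zero):
  + (2) · M_31   where M_31 = det([3 -4 -2; 3 -1 2; 3 -2 2]) = 12
  − (3) · M_32   where M_32 = det([3 -4 -2; -4 -1 2; 1 -2 2]) = -52
  + (-4) · M_33   where M_33 = det([3 3 -2; -4 3 2; 1 3 2]) = 60
det = (+1)·(2)·(12) + (-1)·(3)·(-52) + (+1)·(-4)·(60) = -60

The determinant is -60.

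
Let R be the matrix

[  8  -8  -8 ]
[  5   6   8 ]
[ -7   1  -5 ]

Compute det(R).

Expand along row 1:
  + 8 · |6 8; 1 -5| = 8·(-30 − 8) = -304
  − (-8) · |5 8; -7 -5| = −(-8)·(-25 − (-56)) = 248
  + (-8) · |5 6; -7 1| = (-8)·(5 − (-42)) = -376
Sum: (-304) + (248) + (-376) = -432

|R| = -432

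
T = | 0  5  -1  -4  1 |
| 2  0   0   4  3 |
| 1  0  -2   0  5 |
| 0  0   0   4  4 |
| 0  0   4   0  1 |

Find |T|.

The determinant is 960.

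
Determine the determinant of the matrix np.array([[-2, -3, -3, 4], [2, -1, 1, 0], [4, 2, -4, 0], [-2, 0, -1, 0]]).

Expand along column 4 (it has 3 zeros):
  − (4) · M_14   where M_14 = det([2 -1 1; 4 2 -4; -2 0 -1]) = -12
det = (-1)·(4)·(-12) = 48

48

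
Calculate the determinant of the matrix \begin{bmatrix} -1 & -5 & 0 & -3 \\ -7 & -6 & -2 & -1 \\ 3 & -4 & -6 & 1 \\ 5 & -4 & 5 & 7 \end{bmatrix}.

The determinant is 2988.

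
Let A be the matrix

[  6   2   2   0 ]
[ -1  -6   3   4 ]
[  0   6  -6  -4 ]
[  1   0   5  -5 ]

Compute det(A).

-404

Expand along row 1 (it has 1 zero):
  + (6) · M_11   where M_11 = det([-6 3 4; 6 -6 -4; 0 5 -5]) = -90
  − (2) · M_12   where M_12 = det([-1 3 4; 0 -6 -4; 1 5 -5]) = -38
  + (2) · M_13   where M_13 = det([-1 -6 4; 0 6 -4; 1 0 -5]) = 30
det = (+1)·(6)·(-90) + (-1)·(2)·(-38) + (+1)·(2)·(30) = -404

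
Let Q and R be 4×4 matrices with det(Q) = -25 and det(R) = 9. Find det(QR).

-225

det(QR) = det(Q)·det(R) = (-25)·(9) = -225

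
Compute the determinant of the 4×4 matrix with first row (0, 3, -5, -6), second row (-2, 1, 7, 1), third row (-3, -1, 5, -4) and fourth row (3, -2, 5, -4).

Expand along row 1 (it has 1 zero):
  − (3) · M_12   where M_12 = det([-2 7 1; -3 5 -4; 3 5 -4]) = -198
  + (-5) · M_13   where M_13 = det([-2 1 1; -3 -1 -4; 3 -2 -4]) = -7
  − (-6) · M_14   where M_14 = det([-2 1 7; -3 -1 5; 3 -2 5]) = 83
det = (-1)·(3)·(-198) + (+1)·(-5)·(-7) + (-1)·(-6)·(83) = 1127

1127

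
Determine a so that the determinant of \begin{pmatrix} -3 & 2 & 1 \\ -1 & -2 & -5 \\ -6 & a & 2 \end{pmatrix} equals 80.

Expanding along the row containing a, det(M) is linear in a: det(M) = (-16)·a + (64).
Set (-16)·a + (64) = 80  ⇒  (-16)·a = 16  ⇒  a = -1.

-1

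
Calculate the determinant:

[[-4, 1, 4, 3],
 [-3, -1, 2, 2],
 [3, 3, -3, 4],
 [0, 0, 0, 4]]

Expand along row 4 (it has 3 zeros):
  + (4) · M_44   where M_44 = det([-4 1 4; -3 -1 2; 3 3 -3]) = -15
det = (+1)·(4)·(-15) = -60

The determinant is -60.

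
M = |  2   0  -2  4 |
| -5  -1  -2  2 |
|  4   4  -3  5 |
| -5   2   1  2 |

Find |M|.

det(M) = 324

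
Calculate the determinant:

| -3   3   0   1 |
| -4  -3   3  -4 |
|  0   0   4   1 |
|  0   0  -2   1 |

The matrix is block upper-triangular with a 2×2 block and a 2×2 block on the diagonal, so its determinant equals the product of the determinants of the diagonal blocks.
det of the 2×2 block = 21
det of the 2×2 block = 6
det = (21)·(6) = 126

126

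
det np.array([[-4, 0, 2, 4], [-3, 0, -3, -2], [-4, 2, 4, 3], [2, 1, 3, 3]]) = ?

The determinant is -78.

Expand along column 2 (it has 2 zeros):
  − (2) · M_32   where M_32 = det([-4 2 4; -3 -3 -2; 2 3 3]) = 10
  + (1) · M_42   where M_42 = det([-4 2 4; -3 -3 -2; -4 4 3]) = -58
det = (-1)·(2)·(10) + (+1)·(1)·(-58) = -78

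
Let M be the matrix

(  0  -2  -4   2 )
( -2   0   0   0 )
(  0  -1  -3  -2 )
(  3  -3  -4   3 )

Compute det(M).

|M| = -24

Expand along row 2 (it has 3 zeros):
  − (-2) · M_21   where M_21 = det([-2 -4 2; -1 -3 -2; -3 -4 3]) = -12
det = (-1)·(-2)·(-12) = -24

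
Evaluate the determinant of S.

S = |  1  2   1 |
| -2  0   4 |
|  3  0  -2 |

The determinant is 16.

Expand along column 2:
  − 2 · |-2 4; 3 -2| = −2·(4 − 12) = 16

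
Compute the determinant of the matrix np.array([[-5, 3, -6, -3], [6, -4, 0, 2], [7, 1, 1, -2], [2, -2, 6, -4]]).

Expand along row 2 (it has 1 zero):
  − (6) · M_21   where M_21 = det([3 -6 -3; 1 1 -2; -2 6 -4]) = -48
  + (-4) · M_22   where M_22 = det([-5 -6 -3; 7 1 -2; 2 6 -4]) = -304
  + (2) · M_24   where M_24 = det([-5 3 -6; 7 1 1; 2 -2 6]) = -64
det = (-1)·(6)·(-48) + (+1)·(-4)·(-304) + (+1)·(2)·(-64) = 1376

1376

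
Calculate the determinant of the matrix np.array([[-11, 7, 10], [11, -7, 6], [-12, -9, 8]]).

Expand along column 1:
  + (-11) · |-7 6; -9 8| = (-11)·(-56 − (-54)) = 22
  − 11 · |7 10; -9 8| = −11·(56 − (-90)) = -1606
  + (-12) · |7 10; -7 6| = (-12)·(42 − (-70)) = -1344
Sum: (22) + (-1606) + (-1344) = -2928

-2928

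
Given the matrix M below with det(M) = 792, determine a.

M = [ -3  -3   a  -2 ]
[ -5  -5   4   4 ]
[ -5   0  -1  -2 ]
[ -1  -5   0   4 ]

Expanding along the row containing a, det(M) is linear in a: det(M) = (40)·a + (432).
Set (40)·a + (432) = 792  ⇒  (40)·a = 360  ⇒  a = 9.

9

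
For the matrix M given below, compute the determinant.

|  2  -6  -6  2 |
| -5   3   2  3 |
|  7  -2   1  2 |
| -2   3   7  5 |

612

Expand along row 1:
  + (2) · M_11   where M_11 = det([3 2 3; -2 1 2; 3 7 5]) = -46
  − (-6) · M_12   where M_12 = det([-5 2 3; 7 1 2; -2 7 5]) = 120
  + (-6) · M_13   where M_13 = det([-5 3 3; 7 -2 2; -2 3 5]) = 14
  − (2) · M_14   where M_14 = det([-5 3 2; 7 -2 1; -2 3 7]) = -34
det = (+1)·(2)·(-46) + (-1)·(-6)·(120) + (+1)·(-6)·(14) + (-1)·(2)·(-34) = 612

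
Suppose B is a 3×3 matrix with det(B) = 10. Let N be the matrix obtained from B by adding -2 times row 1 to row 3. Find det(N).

Adding a multiple of one row to another leaves the determinant unchanged.
det(N) = (1)·(10) = 10

|N| = 10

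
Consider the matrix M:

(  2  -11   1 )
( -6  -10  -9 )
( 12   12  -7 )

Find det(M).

|M| = 2054

Expand along row 1:
  + 2 · |-10 -9; 12 -7| = 2·(70 − (-108)) = 356
  − (-11) · |-6 -9; 12 -7| = −(-11)·(42 − (-108)) = 1650
  + 1 · |-6 -10; 12 12| = 1·(-72 − (-120)) = 48
Sum: (356) + (1650) + (48) = 2054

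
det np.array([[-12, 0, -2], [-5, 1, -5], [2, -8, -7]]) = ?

The determinant is 488.

Expand along column 2:
  + 1 · |-12 -2; 2 -7| = 1·(84 − (-4)) = 88
  − (-8) · |-12 -2; -5 -5| = −(-8)·(60 − 10) = 400
Sum: (88) + (400) = 488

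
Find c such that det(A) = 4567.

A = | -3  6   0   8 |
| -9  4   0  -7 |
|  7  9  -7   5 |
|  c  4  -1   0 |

Expanding along the row containing c, det(A) is linear in c: det(A) = (518)·c + (1459).
Set (518)·c + (1459) = 4567  ⇒  (518)·c = 3108  ⇒  c = 6.

c = 6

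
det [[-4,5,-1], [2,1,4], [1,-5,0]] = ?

Expand along column 3:
  + (-1) · |2 1; 1 -5| = (-1)·(-10 − 1) = 11
  − 4 · |-4 5; 1 -5| = −4·(20 − 5) = -60
Sum: (11) + (-60) = -49

The determinant is -49.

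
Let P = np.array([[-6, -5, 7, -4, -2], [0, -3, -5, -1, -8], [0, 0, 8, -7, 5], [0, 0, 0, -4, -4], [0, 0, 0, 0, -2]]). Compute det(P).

P is upper triangular, so det(P) is the product of the diagonal entries:
det = (-6) · (-3) · (8) · (-4) · (-2) = 1152

1152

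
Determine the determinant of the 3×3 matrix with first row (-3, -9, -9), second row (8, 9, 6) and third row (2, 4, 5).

The determinant is 63.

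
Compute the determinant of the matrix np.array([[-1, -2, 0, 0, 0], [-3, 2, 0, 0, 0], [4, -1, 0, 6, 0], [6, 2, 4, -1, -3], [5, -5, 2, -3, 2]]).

The matrix is block lower-triangular with a 2×2 block and a 3×3 block on the diagonal, so its determinant equals the product of the determinants of the diagonal blocks.
det of the 2×2 block = -8
det of the 3×3 block = -84
det = (-8)·(-84) = 672

672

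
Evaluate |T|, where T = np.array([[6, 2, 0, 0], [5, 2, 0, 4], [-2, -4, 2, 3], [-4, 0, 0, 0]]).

|T| = -64

Expand along row 4 (it has 3 zeros):
  − (-4) · M_41   where M_41 = det([2 0 0; 2 0 4; -4 2 3]) = -16
det = (-1)·(-4)·(-16) = -64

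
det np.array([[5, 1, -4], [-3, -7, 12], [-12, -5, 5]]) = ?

The determinant is 272.

Expand along column 1:
  + 5 · |-7 12; -5 5| = 5·(-35 − (-60)) = 125
  − (-3) · |1 -4; -5 5| = −(-3)·(5 − 20) = -45
  + (-12) · |1 -4; -7 12| = (-12)·(12 − 28) = 192
Sum: (125) + (-45) + (192) = 272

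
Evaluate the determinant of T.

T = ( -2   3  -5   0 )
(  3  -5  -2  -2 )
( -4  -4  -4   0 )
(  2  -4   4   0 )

det(T) = 64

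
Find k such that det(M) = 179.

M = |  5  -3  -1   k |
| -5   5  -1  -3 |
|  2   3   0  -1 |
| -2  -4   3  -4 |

k = 8

Expanding along the column containing k, det(M) is linear in k: det(M) = (73)·k + (-405).
Set (73)·k + (-405) = 179  ⇒  (73)·k = 584  ⇒  k = 8.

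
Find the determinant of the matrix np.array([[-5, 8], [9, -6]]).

det = (-5)·(-6) − 8·9 = 30 − 72 = -42

The determinant is -42.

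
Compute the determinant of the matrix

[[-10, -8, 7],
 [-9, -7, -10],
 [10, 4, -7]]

Expand along column 1:
  + (-10) · |-7 -10; 4 -7| = (-10)·(49 − (-40)) = -890
  − (-9) · |-8 7; 4 -7| = −(-9)·(56 − 28) = 252
  + 10 · |-8 7; -7 -10| = 10·(80 − (-49)) = 1290
Sum: (-890) + (252) + (1290) = 652

652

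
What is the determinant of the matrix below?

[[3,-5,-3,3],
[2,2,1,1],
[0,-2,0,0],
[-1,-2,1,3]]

Expand along row 3 (it has 3 zeros):
  − (-2) · M_32   where M_32 = det([3 -3 3; 2 1 1; -1 1 3]) = 36
det = (-1)·(-2)·(36) = 72

The determinant is 72.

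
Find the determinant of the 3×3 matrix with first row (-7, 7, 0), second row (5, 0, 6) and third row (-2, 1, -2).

Expand along row 1:
  + (-7) · |0 6; 1 -2| = (-7)·(0 − 6) = 42
  − 7 · |5 6; -2 -2| = −7·(-10 − (-12)) = -14
Sum: (42) + (-14) = 28

28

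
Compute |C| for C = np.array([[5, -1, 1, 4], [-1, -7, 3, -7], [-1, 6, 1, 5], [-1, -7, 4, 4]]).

Expand along row 1:
  + (5) · M_11   where M_11 = det([-7 3 -7; 6 1 5; -7 4 4]) = -282
  − (-1) · M_12   where M_12 = det([-1 3 -7; -1 1 5; -1 4 4]) = 34
  + (1) · M_13   where M_13 = det([-1 -7 -7; -1 6 5; -1 -7 4]) = -143
  − (4) · M_14   where M_14 = det([-1 -7 3; -1 6 1; -1 -7 4]) = -13
det = (+1)·(5)·(-282) + (-1)·(-1)·(34) + (+1)·(1)·(-143) + (-1)·(4)·(-13) = -1467

det(C) = -1467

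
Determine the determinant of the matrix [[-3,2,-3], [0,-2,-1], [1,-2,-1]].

-8

Expand along column 1:
  + (-3) · |-2 -1; -2 -1| = (-3)·(2 − 2) = 0
  + 1 · |2 -3; -2 -1| = 1·(-2 − 6) = -8
Sum: (0) + (-8) = -8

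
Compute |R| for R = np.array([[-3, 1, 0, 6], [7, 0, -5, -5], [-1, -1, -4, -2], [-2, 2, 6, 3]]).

Expand along row 1 (it has 1 zero):
  + (-3) · M_11   where M_11 = det([0 -5 -5; -1 -4 -2; 2 6 3]) = -5
  − (1) · M_12   where M_12 = det([7 -5 -5; -1 -4 -2; -2 6 3]) = 35
  − (6) · M_14   where M_14 = det([7 0 -5; -1 -1 -4; -2 2 6]) = 34
det = (+1)·(-3)·(-5) + (-1)·(1)·(35) + (-1)·(6)·(34) = -224

-224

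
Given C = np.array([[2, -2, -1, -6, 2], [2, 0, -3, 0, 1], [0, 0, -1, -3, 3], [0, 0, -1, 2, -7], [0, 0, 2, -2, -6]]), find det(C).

The determinant is 320.

C is block upper-triangular with a 2×2 block and a 3×3 block on the diagonal, so its determinant equals the product of the determinants of the diagonal blocks.
det of the 2×2 block = 4
det of the 3×3 block = 80
det = (4)·(80) = 320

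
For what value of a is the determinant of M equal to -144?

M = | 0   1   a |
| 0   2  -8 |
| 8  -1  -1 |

Expanding along the column containing a, det(M) is linear in a: det(M) = (-16)·a + (-64).
Set (-16)·a + (-64) = -144  ⇒  (-16)·a = -80  ⇒  a = 5.

5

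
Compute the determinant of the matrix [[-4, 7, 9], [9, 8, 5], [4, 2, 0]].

54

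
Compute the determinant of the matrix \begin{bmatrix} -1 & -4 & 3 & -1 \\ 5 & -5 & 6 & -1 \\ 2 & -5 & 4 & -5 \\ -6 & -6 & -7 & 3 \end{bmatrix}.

-1066

Expand along row 1:
  + (-1) · M_11   where M_11 = det([-5 6 -1; -5 4 -5; -6 -7 3]) = 326
  − (-4) · M_12   where M_12 = det([5 6 -1; 2 4 -5; -6 -7 3]) = 19
  + (3) · M_13   where M_13 = det([5 -5 -1; 2 -5 -5; -6 -6 3]) = -303
  − (-1) · M_14   where M_14 = det([5 -5 6; 2 -5 4; -6 -6 -7]) = 93
det = (+1)·(-1)·(326) + (-1)·(-4)·(19) + (+1)·(3)·(-303) + (-1)·(-1)·(93) = -1066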